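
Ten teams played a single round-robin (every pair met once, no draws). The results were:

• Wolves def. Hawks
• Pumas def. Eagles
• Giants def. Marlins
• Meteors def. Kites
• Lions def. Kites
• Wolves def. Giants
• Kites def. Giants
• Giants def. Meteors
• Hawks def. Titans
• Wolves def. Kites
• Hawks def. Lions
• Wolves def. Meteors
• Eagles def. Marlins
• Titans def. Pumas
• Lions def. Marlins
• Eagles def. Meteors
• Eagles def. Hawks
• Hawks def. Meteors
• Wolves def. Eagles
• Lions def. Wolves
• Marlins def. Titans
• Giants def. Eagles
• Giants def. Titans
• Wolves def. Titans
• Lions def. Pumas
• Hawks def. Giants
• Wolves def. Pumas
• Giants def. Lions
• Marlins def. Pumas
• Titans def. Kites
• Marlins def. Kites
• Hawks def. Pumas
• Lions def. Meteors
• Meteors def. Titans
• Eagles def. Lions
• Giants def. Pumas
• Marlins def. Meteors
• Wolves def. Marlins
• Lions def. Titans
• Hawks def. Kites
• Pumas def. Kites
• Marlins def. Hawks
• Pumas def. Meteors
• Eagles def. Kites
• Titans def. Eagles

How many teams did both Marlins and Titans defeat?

Marlins beat: Hawks, Titans, Meteors, Pumas, Kites.
Titans beat: Eagles, Pumas, Kites.
Both beat: Pumas, Kites — 2.

2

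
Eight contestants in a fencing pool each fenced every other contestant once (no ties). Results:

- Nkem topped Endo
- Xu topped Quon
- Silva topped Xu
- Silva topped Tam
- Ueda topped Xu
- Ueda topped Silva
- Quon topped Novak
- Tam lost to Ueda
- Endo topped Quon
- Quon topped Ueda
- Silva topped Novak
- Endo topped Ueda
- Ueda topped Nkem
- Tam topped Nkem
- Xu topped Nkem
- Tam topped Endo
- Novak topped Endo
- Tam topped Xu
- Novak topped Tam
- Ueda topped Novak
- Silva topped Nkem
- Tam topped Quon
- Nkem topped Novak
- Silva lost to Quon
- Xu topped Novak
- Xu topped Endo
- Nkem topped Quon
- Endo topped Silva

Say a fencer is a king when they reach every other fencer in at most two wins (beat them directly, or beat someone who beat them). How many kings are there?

Ueda reaches everyone (king).
Quon reaches everyone (king).
Endo reaches everyone (king).
Silva cannot reach Ueda in two steps.
Novak reaches everyone (king).
Tam reaches everyone (king).
Xu reaches everyone (king).
Nkem cannot reach Xu in two steps.
Kings: Ueda, Quon, Endo, Novak, Tam, Xu — 6.

6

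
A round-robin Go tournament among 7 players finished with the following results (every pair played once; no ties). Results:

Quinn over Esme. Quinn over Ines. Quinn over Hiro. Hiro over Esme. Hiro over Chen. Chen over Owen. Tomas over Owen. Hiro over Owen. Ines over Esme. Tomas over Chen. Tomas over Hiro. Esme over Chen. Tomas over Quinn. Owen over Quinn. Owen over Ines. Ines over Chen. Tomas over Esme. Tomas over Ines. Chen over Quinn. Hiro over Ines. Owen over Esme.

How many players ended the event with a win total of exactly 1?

Win totals: Chen 2, Ines 2, Esme 1, Owen 3, Hiro 4, Quinn 3, Tomas 6.
Exactly 1: Esme — 1 player.

1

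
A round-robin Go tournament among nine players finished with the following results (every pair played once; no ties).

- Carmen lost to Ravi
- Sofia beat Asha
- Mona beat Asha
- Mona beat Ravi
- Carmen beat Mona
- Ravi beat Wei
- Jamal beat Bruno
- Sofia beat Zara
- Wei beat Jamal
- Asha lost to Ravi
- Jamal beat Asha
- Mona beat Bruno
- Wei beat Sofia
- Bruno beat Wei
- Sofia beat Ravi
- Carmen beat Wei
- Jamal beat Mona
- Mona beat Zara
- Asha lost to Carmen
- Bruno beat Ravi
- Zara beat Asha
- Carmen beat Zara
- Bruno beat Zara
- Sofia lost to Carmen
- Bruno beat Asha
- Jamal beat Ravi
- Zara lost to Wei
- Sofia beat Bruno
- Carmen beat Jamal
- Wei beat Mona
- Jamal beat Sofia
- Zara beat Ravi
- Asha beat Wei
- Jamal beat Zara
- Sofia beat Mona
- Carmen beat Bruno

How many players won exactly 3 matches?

1

Win totals: Zara 2, Carmen 7, Jamal 6, Ravi 3, Bruno 4, Sofia 5, Wei 4, Mona 4, Asha 1.
Exactly 3: Ravi — 1 player.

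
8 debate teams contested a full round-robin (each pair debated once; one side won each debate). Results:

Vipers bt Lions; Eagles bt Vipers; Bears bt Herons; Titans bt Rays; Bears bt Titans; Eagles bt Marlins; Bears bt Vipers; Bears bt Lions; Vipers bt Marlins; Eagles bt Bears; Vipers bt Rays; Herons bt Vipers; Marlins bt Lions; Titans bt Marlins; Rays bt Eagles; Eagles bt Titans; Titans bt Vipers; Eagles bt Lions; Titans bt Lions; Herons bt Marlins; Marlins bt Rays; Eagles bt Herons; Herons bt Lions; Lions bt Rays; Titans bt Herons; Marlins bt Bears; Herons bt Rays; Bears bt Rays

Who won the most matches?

Eagles

Win totals: Rays 1, Vipers 3, Bears 5, Lions 1, Eagles 6, Titans 5, Herons 4, Marlins 3.
Eagles leads with 6 wins (next highest: 5).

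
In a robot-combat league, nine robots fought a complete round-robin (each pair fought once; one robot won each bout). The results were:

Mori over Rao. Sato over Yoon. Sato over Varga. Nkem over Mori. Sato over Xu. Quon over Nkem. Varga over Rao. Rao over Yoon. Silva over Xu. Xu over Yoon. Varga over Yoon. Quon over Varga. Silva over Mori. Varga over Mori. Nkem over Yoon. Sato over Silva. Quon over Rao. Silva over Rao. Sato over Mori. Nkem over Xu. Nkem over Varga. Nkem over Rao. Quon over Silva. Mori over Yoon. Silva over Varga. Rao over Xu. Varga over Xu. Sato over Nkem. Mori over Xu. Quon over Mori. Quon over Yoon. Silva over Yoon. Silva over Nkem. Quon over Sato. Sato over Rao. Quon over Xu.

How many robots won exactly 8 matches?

1

Win totals: Varga 4, Xu 1, Silva 6, Rao 2, Nkem 5, Quon 8, Mori 3, Yoon 0, Sato 7.
Exactly 8: Quon — 1 robot.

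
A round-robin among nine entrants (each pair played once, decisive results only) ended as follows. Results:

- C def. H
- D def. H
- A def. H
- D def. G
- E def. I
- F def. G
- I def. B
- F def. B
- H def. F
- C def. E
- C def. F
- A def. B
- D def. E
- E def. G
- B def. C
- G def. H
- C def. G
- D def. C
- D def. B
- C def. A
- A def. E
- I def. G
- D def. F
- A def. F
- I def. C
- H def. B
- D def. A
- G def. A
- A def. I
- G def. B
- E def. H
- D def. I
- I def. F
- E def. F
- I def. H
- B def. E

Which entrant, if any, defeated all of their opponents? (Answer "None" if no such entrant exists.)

D has 8 wins out of 8 opponents — a perfect record.

D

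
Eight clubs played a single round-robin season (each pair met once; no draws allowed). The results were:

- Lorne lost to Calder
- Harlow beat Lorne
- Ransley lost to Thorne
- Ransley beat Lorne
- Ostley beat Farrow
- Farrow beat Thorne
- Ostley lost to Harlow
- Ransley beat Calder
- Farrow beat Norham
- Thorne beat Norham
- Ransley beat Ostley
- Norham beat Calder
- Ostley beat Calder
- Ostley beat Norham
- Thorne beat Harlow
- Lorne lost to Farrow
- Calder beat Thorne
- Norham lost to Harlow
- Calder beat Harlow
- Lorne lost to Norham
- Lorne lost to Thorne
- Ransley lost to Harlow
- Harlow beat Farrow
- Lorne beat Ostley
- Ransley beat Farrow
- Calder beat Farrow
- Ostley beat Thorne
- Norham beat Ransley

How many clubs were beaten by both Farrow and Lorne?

0

Farrow beat: Lorne, Thorne, Norham.
Lorne beat: Ostley.
No one was beaten by both.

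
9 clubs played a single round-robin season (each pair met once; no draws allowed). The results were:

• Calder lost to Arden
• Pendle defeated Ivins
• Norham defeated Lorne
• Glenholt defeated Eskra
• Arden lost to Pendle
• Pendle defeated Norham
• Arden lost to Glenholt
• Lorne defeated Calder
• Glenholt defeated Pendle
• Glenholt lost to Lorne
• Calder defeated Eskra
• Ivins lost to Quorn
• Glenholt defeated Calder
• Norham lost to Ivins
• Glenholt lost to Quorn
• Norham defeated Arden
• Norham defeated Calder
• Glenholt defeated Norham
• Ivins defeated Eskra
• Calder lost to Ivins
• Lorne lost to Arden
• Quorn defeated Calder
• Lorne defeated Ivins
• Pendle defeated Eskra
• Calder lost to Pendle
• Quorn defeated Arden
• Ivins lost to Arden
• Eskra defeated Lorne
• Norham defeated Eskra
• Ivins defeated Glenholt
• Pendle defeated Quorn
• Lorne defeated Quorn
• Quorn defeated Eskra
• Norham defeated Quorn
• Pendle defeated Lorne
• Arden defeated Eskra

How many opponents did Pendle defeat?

Pendle's results: beat Quorn, Lorne, Norham, Eskra, Ivins, Arden, Calder; lost to Glenholt.
That is 7 wins.

7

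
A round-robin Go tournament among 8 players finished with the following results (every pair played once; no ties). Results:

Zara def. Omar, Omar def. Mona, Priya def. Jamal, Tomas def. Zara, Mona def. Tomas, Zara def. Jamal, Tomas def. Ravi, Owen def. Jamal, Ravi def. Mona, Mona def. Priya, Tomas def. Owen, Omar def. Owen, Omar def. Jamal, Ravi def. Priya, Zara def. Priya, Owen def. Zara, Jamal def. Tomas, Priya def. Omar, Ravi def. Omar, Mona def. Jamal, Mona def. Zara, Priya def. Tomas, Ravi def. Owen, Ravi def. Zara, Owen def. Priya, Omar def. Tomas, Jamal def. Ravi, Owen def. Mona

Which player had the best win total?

Ravi

Win totals: Zara 3, Jamal 2, Omar 4, Ravi 5, Owen 4, Priya 3, Mona 4, Tomas 3.
Ravi leads with 5 wins (next highest: 4).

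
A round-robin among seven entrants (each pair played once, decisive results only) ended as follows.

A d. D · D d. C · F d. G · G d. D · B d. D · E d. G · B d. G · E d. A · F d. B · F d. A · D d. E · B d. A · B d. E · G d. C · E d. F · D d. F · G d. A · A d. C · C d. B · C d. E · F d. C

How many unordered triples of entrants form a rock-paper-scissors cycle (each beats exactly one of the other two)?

12

Win totals: A 2, B 4, C 2, D 3, E 3, F 4, G 3.
An entrant with w wins dominates both others in C(w,2) triples; summing gives 1 + 6 + 1 + 3 + 3 + 6 + 3 = 23 transitive triples.
Total triples C(7,3) = 35, so cyclic triples = 35 − 23 = 12.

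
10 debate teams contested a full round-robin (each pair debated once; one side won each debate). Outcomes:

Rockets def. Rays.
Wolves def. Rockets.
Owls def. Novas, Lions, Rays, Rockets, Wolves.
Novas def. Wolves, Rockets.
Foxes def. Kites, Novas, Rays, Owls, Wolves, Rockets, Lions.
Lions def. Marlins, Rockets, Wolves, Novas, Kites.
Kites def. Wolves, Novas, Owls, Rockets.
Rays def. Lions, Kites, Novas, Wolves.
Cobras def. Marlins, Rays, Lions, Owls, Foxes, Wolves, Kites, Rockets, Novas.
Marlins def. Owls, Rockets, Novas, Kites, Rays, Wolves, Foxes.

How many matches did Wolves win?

Wolves' results: beat Rockets; lost to Kites, Rays, Cobras, Marlins, Foxes, Owls, Lions, Novas.
That is 1 win.

1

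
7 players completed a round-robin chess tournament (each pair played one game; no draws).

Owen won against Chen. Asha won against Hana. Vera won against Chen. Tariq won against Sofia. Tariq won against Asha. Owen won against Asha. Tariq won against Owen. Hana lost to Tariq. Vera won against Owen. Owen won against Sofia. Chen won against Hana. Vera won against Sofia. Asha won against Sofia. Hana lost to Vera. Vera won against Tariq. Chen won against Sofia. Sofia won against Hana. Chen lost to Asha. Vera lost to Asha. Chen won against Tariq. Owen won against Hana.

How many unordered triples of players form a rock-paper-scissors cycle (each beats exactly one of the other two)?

Win totals: Chen 3, Asha 4, Vera 5, Owen 4, Sofia 1, Hana 0, Tariq 4.
A player with w wins dominates both others in C(w,2) triples; summing gives 3 + 6 + 10 + 6 + 0 + 0 + 6 = 31 transitive triples.
Total triples C(7,3) = 35, so cyclic triples = 35 − 31 = 4.

4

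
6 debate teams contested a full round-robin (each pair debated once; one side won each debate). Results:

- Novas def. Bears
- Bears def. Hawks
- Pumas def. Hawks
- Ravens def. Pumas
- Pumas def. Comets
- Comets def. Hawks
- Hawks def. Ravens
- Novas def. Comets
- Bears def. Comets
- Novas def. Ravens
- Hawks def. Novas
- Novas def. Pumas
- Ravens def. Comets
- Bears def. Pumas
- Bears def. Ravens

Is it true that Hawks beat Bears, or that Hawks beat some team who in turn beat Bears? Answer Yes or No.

Hawks did not beat Bears directly.
Hawks beat Ravens, Novas. Of those, Novas beat Bears.

Yes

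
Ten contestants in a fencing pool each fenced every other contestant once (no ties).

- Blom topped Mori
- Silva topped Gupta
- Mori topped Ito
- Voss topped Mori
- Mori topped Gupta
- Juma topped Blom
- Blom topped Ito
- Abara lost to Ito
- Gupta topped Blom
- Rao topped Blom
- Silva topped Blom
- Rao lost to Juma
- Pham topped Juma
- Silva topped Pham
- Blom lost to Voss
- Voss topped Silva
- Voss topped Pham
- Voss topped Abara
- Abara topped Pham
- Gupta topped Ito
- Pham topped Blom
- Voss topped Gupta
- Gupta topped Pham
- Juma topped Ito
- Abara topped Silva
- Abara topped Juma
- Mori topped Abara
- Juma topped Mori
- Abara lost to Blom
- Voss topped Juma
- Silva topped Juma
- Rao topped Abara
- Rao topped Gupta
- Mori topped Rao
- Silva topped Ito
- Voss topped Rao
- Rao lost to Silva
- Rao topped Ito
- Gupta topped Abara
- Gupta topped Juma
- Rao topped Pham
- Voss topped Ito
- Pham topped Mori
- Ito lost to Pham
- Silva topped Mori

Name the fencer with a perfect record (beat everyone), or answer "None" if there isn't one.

Voss has 9 wins out of 9 opponents — a perfect record.

Voss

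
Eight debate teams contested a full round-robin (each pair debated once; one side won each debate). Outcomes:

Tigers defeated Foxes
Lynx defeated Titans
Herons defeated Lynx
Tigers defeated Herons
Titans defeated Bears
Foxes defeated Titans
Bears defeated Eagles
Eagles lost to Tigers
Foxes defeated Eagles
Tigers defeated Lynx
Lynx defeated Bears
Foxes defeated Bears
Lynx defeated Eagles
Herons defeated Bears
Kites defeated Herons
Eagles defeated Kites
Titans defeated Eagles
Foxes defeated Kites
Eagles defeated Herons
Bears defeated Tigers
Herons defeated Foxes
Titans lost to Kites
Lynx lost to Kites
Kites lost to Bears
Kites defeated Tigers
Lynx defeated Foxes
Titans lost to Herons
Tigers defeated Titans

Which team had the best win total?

Win totals: Tigers 5, Titans 2, Kites 4, Herons 4, Eagles 2, Bears 3, Lynx 4, Foxes 4.
Tigers leads with 5 wins (next highest: 4).

Tigers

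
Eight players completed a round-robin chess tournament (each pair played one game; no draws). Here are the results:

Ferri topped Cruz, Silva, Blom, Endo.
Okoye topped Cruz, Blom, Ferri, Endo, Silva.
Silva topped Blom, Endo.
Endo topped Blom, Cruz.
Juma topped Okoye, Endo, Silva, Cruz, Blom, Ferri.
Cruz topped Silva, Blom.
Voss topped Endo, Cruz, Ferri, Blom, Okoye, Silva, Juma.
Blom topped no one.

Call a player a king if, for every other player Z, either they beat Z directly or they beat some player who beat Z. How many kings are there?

Silva cannot reach Okoye, Ferri, Voss, Juma in two steps.
Okoye cannot reach Voss, Juma in two steps.
Ferri cannot reach Okoye, Voss, Juma in two steps.
Endo cannot reach Okoye, Ferri, Voss, Juma in two steps.
Cruz cannot reach Okoye, Ferri, Voss, Juma in two steps.
Blom cannot reach Silva, Okoye, Ferri, Endo, Cruz, Voss, Juma in two steps.
Voss reaches everyone (king).
Juma cannot reach Voss in two steps.
Kings: Voss — 1.

1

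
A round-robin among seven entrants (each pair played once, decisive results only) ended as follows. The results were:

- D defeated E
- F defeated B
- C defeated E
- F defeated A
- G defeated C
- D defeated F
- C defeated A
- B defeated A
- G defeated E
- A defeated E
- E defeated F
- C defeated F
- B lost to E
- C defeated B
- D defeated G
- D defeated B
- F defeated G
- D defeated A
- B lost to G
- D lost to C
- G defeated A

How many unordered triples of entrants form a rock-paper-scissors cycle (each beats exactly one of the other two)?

Win totals: A 1, B 1, C 5, D 5, E 2, F 3, G 4.
An entrant with w wins dominates both others in C(w,2) triples; summing gives 0 + 0 + 10 + 10 + 1 + 3 + 6 = 30 transitive triples.
Total triples C(7,3) = 35, so cyclic triples = 35 − 30 = 5.

5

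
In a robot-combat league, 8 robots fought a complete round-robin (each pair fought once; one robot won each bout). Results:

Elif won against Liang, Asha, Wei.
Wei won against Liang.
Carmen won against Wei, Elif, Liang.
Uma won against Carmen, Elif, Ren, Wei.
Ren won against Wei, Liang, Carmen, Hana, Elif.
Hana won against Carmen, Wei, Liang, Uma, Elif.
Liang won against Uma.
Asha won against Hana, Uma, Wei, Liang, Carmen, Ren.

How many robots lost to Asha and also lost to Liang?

Asha beat: Hana, Ren, Liang, Carmen, Uma, Wei.
Liang beat: Uma.
Both beat: Uma — 1.

1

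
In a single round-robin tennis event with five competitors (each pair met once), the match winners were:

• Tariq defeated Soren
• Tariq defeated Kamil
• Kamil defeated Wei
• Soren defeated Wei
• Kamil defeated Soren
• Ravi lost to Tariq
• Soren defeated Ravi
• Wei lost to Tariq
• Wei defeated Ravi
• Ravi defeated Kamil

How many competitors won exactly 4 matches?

Win totals: Ravi 1, Tariq 4, Kamil 2, Wei 1, Soren 2.
Exactly 4: Tariq — 1 competitor.

1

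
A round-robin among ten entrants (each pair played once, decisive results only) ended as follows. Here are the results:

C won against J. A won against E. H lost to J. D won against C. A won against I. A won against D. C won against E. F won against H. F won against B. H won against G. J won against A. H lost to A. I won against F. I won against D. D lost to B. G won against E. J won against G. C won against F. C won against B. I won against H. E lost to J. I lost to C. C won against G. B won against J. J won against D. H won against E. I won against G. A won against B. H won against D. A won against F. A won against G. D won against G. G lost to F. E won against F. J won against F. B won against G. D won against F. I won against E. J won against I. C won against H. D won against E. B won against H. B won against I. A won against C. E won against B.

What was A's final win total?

A's results: beat B, C, D, E, F, G, H, I; lost to J.
That is 8 wins.

8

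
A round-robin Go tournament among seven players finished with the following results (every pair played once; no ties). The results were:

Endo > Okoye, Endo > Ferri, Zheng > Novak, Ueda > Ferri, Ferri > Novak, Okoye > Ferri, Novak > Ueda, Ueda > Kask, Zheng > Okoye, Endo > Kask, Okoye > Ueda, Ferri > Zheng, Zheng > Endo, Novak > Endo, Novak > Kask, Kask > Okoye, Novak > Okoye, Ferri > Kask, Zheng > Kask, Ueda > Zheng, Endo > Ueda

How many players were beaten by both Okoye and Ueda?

1

Okoye beat: Ueda, Ferri.
Ueda beat: Zheng, Ferri, Kask.
Both beat: Ferri — 1.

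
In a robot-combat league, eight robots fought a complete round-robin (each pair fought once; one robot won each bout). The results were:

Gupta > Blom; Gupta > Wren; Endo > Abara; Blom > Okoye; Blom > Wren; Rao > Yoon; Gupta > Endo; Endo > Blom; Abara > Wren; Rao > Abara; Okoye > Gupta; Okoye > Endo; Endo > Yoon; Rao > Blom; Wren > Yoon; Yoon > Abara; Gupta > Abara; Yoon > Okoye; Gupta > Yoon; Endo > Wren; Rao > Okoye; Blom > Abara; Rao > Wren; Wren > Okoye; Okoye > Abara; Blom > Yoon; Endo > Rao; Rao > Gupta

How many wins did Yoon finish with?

Yoon's results: beat Okoye, Abara; lost to Wren, Blom, Rao, Gupta, Endo.
That is 2 wins.

2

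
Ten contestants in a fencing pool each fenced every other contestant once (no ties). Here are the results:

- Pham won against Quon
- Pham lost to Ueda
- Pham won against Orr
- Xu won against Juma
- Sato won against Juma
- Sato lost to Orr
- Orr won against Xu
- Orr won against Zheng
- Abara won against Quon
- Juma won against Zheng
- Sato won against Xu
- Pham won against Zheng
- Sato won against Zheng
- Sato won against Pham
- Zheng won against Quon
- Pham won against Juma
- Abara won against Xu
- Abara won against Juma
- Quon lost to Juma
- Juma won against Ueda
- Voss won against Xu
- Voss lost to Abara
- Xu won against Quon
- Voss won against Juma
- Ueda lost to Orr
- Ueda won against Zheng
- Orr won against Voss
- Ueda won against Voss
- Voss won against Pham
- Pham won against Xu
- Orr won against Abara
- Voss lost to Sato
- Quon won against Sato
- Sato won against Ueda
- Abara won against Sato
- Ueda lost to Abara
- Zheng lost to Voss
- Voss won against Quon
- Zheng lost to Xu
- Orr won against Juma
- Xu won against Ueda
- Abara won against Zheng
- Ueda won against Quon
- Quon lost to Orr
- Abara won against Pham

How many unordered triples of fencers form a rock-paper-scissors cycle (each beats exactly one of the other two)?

Win totals: Ueda 4, Abara 8, Zheng 1, Voss 5, Quon 1, Pham 5, Juma 3, Xu 4, Sato 6, Orr 8.
A fencer with w wins dominates both others in C(w,2) triples; summing gives 6 + 28 + 0 + 10 + 0 + 10 + 3 + 6 + 15 + 28 = 106 transitive triples.
Total triples C(10,3) = 120, so cyclic triples = 120 − 106 = 14.

14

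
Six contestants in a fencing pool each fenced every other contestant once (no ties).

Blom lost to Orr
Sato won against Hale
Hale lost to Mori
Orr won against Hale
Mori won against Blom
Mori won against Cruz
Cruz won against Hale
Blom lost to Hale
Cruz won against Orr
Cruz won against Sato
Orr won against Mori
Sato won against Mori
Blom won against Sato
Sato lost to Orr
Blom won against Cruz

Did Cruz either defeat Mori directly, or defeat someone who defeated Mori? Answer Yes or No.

Yes

Cruz did not beat Mori directly.
Cruz beat Sato, Hale, Orr. Of those, Sato beat Mori.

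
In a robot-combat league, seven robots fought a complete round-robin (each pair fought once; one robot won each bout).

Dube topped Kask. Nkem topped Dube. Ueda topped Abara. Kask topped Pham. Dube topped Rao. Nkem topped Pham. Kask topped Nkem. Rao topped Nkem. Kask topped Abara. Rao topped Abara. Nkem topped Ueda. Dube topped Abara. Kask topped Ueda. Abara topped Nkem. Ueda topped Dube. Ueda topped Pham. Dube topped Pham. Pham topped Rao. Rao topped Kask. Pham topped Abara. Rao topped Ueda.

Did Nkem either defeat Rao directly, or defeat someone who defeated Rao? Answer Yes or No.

Nkem did not beat Rao directly.
Nkem beat Ueda, Pham, Dube. Of those, Pham beat Rao.

Yes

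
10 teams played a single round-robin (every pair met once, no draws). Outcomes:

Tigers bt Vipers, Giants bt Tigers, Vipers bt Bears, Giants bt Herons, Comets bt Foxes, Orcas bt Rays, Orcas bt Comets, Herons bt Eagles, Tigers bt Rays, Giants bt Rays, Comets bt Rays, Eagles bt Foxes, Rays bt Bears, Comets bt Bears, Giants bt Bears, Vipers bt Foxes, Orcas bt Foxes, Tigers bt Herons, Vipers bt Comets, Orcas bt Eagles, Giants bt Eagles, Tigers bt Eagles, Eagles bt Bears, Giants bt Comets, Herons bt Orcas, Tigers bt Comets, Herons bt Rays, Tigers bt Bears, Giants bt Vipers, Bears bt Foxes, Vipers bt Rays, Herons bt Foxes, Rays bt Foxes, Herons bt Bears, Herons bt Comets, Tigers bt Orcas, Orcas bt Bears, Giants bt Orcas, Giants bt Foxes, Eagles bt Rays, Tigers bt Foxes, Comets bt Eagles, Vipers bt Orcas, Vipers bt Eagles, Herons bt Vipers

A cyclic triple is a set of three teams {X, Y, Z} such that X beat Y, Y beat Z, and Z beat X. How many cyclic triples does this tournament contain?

Win totals: Eagles 3, Herons 7, Foxes 0, Tigers 8, Vipers 6, Rays 2, Giants 9, Bears 1, Comets 4, Orcas 5.
A team with w wins dominates both others in C(w,2) triples; summing gives 3 + 21 + 0 + 28 + 15 + 1 + 36 + 0 + 6 + 10 = 120 transitive triples.
Total triples C(10,3) = 120, so cyclic triples = 120 − 120 = 0.

0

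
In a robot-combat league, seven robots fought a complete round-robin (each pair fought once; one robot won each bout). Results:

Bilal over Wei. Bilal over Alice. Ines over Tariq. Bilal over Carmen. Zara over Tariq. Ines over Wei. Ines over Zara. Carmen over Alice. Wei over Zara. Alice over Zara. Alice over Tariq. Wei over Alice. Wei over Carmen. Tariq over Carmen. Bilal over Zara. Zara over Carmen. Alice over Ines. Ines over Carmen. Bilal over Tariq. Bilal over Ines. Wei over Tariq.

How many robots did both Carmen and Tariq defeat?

Carmen beat: Alice.
Tariq beat: Carmen.
No one was beaten by both.

0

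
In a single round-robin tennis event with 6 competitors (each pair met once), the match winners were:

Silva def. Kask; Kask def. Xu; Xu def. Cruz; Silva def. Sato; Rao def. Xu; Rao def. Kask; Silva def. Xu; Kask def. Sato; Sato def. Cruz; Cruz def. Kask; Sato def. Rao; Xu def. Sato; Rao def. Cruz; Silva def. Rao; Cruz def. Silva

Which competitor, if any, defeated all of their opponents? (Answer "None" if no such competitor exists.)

Highest win total is Silva with 4 (out of 5 possible).
Silva lost to Cruz, so no competitor went undefeated.

None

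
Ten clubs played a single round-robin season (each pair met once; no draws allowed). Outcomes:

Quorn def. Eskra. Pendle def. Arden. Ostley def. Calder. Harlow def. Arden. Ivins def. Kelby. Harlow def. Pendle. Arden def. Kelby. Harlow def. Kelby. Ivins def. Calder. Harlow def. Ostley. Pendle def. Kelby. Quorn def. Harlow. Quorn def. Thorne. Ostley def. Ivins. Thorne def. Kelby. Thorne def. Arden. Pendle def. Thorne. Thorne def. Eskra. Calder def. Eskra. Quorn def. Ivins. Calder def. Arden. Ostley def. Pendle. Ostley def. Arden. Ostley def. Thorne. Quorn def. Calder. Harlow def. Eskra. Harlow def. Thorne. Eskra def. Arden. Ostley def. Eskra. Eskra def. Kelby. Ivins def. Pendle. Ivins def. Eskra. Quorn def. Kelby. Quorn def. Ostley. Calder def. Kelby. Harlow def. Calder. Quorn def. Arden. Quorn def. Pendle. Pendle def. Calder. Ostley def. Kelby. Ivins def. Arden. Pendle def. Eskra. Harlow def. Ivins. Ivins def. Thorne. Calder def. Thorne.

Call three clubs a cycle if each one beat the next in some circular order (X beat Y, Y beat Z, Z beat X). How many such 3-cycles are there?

Win totals: Ivins 6, Harlow 8, Thorne 3, Eskra 2, Quorn 9, Pendle 5, Ostley 7, Arden 1, Calder 4, Kelby 0.
A club with w wins dominates both others in C(w,2) triples; summing gives 15 + 28 + 3 + 1 + 36 + 10 + 21 + 0 + 6 + 0 = 120 transitive triples.
Total triples C(10,3) = 120, so cyclic triples = 120 − 120 = 0.

0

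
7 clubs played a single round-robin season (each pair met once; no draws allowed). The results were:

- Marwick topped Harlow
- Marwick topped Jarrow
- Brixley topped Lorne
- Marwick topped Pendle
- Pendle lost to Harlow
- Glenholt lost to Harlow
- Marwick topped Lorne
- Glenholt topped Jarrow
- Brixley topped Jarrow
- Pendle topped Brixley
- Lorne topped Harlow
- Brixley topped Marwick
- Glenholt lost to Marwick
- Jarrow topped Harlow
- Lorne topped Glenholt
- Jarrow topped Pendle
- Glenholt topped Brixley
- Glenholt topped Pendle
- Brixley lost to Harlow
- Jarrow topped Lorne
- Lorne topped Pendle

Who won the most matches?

Win totals: Lorne 3, Glenholt 3, Pendle 1, Jarrow 3, Brixley 3, Harlow 3, Marwick 5.
Marwick leads with 5 wins (next highest: 3).

Marwick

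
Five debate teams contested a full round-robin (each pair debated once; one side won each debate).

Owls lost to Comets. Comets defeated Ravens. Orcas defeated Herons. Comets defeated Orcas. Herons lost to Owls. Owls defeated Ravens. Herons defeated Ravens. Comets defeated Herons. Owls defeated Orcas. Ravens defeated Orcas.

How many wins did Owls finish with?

3

Owls' results: beat Orcas, Ravens, Herons; lost to Comets.
That is 3 wins.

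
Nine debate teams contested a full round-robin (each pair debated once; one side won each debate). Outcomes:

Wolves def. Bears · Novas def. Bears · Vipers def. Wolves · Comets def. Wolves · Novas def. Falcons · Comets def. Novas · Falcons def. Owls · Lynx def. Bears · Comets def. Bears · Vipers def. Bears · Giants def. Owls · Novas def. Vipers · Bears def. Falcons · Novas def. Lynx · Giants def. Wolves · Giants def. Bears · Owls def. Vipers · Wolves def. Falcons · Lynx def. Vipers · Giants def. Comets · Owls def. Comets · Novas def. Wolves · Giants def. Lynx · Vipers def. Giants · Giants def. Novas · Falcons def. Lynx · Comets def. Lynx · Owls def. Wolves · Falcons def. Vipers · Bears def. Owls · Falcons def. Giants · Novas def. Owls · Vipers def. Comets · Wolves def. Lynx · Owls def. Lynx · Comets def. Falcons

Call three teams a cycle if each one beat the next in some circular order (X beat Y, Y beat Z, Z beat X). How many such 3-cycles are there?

Win totals: Vipers 4, Giants 6, Wolves 3, Novas 6, Bears 2, Falcons 4, Lynx 2, Comets 5, Owls 4.
A team with w wins dominates both others in C(w,2) triples; summing gives 6 + 15 + 3 + 15 + 1 + 6 + 1 + 10 + 6 = 63 transitive triples.
Total triples C(9,3) = 84, so cyclic triples = 84 − 63 = 21.

21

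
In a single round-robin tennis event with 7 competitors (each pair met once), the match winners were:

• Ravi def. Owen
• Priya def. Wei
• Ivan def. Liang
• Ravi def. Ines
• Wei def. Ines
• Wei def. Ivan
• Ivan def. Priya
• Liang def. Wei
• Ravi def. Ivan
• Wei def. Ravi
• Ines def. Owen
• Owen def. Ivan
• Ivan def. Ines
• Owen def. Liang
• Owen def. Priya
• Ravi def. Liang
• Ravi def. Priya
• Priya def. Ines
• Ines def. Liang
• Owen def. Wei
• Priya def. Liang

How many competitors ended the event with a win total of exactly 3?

3

Win totals: Wei 3, Ivan 3, Owen 4, Ravi 5, Priya 3, Ines 2, Liang 1.
Exactly 3: Wei, Ivan, Priya — 3 competitors.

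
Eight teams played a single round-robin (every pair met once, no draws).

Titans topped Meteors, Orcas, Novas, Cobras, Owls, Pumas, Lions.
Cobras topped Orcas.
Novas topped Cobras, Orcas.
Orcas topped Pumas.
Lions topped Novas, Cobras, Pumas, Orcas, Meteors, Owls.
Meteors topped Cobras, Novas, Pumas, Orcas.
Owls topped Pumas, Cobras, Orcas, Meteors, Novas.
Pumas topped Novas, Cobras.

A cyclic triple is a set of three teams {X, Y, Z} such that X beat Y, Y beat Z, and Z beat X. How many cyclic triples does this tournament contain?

Win totals: Titans 7, Owls 5, Pumas 2, Cobras 1, Lions 6, Meteors 4, Novas 2, Orcas 1.
A team with w wins dominates both others in C(w,2) triples; summing gives 21 + 10 + 1 + 0 + 15 + 6 + 1 + 0 = 54 transitive triples.
Total triples C(8,3) = 56, so cyclic triples = 56 − 54 = 2.

2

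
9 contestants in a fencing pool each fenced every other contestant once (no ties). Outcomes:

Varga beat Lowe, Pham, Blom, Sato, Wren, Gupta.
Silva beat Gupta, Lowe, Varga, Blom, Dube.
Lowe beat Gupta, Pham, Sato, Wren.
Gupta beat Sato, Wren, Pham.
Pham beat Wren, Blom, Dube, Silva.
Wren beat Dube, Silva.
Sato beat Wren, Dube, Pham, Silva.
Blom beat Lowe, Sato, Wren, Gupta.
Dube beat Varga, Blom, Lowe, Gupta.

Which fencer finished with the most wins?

Varga

Win totals: Gupta 3, Blom 4, Varga 6, Lowe 4, Dube 4, Sato 4, Pham 4, Wren 2, Silva 5.
Varga leads with 6 wins (next highest: 5).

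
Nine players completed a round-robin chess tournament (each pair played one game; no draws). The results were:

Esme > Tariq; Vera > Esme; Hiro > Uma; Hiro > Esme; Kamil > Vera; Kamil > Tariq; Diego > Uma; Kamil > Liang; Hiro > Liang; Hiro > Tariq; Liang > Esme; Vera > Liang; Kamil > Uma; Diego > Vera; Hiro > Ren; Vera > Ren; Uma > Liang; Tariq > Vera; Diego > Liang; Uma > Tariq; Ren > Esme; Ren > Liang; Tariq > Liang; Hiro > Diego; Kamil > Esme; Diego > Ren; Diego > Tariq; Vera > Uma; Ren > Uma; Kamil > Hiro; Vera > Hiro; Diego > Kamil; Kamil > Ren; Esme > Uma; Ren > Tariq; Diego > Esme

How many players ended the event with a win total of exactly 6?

1

Win totals: Ren 4, Diego 7, Hiro 6, Esme 2, Kamil 7, Tariq 2, Liang 1, Vera 5, Uma 2.
Exactly 6: Hiro — 1 player.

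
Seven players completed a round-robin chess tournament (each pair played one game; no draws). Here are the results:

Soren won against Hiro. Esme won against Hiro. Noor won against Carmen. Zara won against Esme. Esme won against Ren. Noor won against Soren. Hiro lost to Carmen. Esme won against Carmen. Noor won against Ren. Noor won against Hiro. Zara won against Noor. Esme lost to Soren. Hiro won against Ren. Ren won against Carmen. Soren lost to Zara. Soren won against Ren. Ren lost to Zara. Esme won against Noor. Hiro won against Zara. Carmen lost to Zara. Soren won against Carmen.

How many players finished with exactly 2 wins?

1

Win totals: Zara 5, Esme 4, Hiro 2, Ren 1, Carmen 1, Soren 4, Noor 4.
Exactly 2: Hiro — 1 player.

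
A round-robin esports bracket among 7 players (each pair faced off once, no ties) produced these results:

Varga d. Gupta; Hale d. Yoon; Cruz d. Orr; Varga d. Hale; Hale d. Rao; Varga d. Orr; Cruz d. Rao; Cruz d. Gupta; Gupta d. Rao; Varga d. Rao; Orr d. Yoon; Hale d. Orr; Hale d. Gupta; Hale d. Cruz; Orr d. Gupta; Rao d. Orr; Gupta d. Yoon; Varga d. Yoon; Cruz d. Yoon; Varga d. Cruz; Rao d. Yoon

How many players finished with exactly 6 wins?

Win totals: Cruz 4, Orr 2, Varga 6, Hale 5, Yoon 0, Gupta 2, Rao 2.
Exactly 6: Varga — 1 player.

1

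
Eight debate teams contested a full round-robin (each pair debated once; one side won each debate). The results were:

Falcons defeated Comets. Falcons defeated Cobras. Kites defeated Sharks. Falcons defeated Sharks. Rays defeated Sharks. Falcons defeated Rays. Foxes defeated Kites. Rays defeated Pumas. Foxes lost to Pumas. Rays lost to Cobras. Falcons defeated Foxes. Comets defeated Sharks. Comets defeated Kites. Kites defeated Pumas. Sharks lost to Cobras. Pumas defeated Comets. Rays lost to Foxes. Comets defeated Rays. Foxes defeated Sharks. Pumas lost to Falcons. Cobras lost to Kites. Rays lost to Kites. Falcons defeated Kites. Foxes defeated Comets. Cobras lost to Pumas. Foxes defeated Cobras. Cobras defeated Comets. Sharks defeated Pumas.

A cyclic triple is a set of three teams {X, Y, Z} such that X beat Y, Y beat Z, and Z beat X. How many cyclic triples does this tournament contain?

9

Win totals: Kites 4, Rays 2, Pumas 3, Sharks 1, Cobras 3, Foxes 5, Comets 3, Falcons 7.
A team with w wins dominates both others in C(w,2) triples; summing gives 6 + 1 + 3 + 0 + 3 + 10 + 3 + 21 = 47 transitive triples.
Total triples C(8,3) = 56, so cyclic triples = 56 − 47 = 9.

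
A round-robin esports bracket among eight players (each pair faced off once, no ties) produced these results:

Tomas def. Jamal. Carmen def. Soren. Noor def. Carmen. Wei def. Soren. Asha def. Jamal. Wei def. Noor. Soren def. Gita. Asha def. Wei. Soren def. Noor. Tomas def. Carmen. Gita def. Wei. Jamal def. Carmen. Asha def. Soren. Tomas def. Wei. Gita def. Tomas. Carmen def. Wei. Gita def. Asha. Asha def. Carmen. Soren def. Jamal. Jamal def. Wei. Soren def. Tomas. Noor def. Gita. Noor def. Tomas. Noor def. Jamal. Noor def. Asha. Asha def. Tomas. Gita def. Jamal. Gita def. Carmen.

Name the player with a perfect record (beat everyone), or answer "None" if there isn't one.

Highest win total is Noor with 5 (out of 7 possible).
Noor lost to Soren, Wei, so no player went undefeated.

None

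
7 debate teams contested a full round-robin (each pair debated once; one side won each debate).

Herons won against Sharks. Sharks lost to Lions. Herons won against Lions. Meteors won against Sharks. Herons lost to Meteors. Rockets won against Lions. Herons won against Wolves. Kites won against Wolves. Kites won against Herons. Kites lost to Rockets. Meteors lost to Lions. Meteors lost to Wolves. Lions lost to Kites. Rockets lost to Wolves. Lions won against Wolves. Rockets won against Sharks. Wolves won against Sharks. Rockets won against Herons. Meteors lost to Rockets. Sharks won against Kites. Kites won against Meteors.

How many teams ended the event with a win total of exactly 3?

Win totals: Sharks 1, Kites 4, Lions 3, Rockets 5, Wolves 3, Herons 3, Meteors 2.
Exactly 3: Lions, Wolves, Herons — 3 teams.

3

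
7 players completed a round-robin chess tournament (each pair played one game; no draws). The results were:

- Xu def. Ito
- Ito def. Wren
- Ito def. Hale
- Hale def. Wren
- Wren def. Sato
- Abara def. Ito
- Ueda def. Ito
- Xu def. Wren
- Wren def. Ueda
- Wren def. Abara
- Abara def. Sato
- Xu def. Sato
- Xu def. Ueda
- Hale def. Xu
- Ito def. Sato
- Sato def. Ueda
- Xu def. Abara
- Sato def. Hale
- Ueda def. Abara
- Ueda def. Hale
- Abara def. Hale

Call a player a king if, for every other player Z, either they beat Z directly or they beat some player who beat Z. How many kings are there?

6

Wren cannot reach Xu in two steps.
Xu reaches everyone (king).
Hale reaches everyone (king).
Ueda reaches everyone (king).
Sato reaches everyone (king).
Ito reaches everyone (king).
Abara reaches everyone (king).
Kings: Xu, Hale, Ueda, Sato, Ito, Abara — 6.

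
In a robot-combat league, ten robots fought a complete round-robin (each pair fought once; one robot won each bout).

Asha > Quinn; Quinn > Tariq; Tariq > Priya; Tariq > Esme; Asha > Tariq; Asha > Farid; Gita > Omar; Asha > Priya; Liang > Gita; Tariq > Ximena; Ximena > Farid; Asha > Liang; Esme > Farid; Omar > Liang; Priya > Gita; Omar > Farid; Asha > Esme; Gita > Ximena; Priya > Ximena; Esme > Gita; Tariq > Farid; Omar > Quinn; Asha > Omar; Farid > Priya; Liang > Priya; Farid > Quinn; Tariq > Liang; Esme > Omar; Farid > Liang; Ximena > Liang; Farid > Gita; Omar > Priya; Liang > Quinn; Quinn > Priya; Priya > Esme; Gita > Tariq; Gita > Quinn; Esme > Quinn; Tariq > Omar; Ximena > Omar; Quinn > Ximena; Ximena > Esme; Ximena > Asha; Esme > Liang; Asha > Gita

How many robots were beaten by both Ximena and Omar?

Ximena beat: Asha, Omar, Farid, Liang, Esme.
Omar beat: Priya, Farid, Liang, Quinn.
Both beat: Farid, Liang — 2.

2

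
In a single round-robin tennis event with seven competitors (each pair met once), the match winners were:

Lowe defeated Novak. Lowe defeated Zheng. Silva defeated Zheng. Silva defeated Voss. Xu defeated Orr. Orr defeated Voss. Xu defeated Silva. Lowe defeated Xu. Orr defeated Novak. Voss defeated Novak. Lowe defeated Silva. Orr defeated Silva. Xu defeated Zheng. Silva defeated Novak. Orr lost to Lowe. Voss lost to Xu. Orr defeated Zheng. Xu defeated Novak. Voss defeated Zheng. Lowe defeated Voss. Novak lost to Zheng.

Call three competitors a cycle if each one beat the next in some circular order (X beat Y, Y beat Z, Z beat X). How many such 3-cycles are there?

0

Win totals: Silva 3, Voss 2, Orr 4, Xu 5, Zheng 1, Lowe 6, Novak 0.
A competitor with w wins dominates both others in C(w,2) triples; summing gives 3 + 1 + 6 + 10 + 0 + 15 + 0 = 35 transitive triples.
Total triples C(7,3) = 35, so cyclic triples = 35 − 35 = 0.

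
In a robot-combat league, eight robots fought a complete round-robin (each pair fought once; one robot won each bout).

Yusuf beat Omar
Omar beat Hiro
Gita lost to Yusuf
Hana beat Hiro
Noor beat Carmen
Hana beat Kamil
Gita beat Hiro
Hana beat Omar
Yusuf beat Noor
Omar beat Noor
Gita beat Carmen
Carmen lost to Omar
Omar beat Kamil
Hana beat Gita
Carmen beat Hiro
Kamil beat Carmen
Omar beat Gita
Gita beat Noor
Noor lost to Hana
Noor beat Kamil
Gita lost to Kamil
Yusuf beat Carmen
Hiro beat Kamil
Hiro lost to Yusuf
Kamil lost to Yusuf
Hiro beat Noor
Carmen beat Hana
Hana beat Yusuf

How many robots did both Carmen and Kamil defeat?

0

Carmen beat: Hana, Hiro.
Kamil beat: Gita, Carmen.
No one was beaten by both.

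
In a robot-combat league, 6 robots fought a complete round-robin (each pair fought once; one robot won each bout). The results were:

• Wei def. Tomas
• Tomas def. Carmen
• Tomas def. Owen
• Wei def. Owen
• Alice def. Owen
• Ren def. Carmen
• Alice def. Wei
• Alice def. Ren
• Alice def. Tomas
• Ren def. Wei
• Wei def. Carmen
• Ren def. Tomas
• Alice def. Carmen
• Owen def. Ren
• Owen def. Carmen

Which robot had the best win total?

Win totals: Carmen 0, Alice 5, Ren 3, Wei 3, Tomas 2, Owen 2.
Alice leads with 5 wins (next highest: 3).

Alice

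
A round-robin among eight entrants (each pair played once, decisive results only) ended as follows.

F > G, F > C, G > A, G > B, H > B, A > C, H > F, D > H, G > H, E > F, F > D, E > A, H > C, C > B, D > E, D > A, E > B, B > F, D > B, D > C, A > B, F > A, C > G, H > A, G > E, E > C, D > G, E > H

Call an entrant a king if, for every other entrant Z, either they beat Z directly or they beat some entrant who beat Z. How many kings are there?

A cannot reach D, E, H in two steps.
B cannot reach E, H in two steps.
C cannot reach D in two steps.
D reaches everyone (king).
E reaches everyone (king).
F reaches everyone (king).
G cannot reach D in two steps.
H cannot reach E in two steps.
Kings: D, E, F — 3.

3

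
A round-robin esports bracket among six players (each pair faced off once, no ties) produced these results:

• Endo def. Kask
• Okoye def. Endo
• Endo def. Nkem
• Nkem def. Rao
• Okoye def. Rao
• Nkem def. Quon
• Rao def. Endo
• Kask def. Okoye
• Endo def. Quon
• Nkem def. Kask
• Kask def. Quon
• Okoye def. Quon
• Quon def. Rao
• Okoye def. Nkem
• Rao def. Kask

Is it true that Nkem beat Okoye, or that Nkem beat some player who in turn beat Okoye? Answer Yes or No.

Yes

Nkem did not beat Okoye directly.
Nkem beat Quon, Kask, Rao. Of those, Kask beat Okoye.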